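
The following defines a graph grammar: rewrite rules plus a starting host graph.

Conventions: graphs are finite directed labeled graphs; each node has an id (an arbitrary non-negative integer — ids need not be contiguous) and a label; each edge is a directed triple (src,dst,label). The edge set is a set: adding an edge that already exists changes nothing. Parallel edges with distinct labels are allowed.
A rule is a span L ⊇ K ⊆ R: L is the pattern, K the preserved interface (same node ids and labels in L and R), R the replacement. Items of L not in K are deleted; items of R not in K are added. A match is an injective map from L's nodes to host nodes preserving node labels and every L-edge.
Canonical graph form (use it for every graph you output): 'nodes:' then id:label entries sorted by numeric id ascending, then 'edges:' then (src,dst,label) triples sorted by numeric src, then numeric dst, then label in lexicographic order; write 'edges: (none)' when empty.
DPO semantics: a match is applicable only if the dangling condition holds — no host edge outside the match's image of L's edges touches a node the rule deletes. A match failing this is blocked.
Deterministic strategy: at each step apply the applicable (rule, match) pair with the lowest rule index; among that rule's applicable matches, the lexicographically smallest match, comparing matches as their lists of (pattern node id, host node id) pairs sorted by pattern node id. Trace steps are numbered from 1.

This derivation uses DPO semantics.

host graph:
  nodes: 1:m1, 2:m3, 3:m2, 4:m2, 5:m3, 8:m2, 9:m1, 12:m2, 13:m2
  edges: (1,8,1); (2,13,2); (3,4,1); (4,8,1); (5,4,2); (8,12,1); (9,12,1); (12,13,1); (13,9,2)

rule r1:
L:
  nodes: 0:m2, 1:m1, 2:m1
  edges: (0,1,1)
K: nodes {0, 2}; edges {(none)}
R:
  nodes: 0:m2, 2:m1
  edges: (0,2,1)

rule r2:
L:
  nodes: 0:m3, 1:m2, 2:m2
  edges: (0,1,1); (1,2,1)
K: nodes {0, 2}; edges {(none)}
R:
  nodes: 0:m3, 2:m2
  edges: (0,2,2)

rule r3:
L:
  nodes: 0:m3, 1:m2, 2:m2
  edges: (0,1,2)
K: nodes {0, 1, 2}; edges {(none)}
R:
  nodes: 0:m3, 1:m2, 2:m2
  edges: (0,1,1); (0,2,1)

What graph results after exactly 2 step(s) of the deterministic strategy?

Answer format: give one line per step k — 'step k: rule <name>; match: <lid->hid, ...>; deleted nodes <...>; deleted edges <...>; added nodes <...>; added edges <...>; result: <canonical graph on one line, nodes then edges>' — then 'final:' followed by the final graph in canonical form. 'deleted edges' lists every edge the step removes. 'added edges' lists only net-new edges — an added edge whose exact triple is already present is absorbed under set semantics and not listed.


step 1: rule r3; match: 0->2, 1->13, 2->3; deleted nodes (none); deleted edges (2,13,2); added nodes (none); added edges (2,3,1); (2,13,1); result: nodes: 1:m1, 2:m3, 3:m2, 4:m2, 5:m3, 8:m2, 9:m1, 12:m2, 13:m2 edges: (1,8,1); (2,3,1); (2,13,1); (3,4,1); (4,8,1); (5,4,2); (8,12,1); (9,12,1); (12,13,1); (13,9,2)
step 2: rule r2; match: 0->2, 1->3, 2->4; deleted nodes 3; deleted edges (2,3,1); (3,4,1); added nodes (none); added edges (2,4,2); result: nodes: 1:m1, 2:m3, 4:m2, 5:m3, 8:m2, 9:m1, 12:m2, 13:m2 edges: (1,8,1); (2,4,2); (2,13,1); (4,8,1); (5,4,2); (8,12,1); (9,12,1); (12,13,1); (13,9,2)
final:
nodes: 1:m1, 2:m3, 4:m2, 5:m3, 8:m2, 9:m1, 12:m2, 13:m2
edges: (1,8,1); (2,4,2); (2,13,1); (4,8,1); (5,4,2); (8,12,1); (9,12,1); (12,13,1); (13,9,2)


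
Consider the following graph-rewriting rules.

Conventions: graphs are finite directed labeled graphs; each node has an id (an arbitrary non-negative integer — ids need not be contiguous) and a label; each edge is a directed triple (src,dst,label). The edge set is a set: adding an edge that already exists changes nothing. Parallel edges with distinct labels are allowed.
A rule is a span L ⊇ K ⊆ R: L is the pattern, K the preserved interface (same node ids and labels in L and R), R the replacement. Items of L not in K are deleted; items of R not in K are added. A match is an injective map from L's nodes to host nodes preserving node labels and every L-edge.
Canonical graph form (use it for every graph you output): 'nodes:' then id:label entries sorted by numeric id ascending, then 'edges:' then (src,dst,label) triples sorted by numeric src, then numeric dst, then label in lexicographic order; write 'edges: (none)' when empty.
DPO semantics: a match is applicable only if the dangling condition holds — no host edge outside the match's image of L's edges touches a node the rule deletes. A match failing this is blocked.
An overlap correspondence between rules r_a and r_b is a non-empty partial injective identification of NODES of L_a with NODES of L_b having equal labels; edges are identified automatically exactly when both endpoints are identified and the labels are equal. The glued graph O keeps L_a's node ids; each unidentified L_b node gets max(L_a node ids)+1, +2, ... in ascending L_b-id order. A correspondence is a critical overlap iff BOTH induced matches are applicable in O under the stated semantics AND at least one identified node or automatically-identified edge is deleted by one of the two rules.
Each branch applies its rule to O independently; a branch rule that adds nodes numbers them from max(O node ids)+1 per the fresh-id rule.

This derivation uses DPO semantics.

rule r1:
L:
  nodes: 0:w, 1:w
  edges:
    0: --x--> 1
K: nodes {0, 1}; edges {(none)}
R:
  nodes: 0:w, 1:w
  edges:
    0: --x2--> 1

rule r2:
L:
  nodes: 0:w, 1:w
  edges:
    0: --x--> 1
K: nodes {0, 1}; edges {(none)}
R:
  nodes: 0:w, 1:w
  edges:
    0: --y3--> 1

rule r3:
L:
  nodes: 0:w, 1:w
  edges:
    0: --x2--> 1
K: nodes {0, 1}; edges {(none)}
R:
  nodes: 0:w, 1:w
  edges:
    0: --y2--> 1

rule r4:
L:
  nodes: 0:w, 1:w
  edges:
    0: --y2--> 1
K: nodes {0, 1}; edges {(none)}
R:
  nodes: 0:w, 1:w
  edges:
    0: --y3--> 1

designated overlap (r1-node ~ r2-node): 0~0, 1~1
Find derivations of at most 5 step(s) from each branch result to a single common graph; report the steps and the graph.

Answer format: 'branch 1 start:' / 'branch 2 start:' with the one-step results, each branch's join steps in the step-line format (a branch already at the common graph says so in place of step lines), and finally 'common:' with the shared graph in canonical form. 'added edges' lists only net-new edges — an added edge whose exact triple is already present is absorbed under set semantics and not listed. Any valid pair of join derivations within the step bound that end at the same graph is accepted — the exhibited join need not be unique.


branch 1 start:
nodes: 0:w, 1:w
edges: (0,1,x2)
branch 2 start:
nodes: 0:w, 1:w
edges: (0,1,y3)
branch 1 step 1: rule r3; match: 0->0, 1->1; deleted nodes (none); deleted edges (0,1,x2); added nodes (none); added edges (0,1,y2); result: nodes: 0:w, 1:w edges: (0,1,y2)
branch 1 step 2: rule r4; match: 0->0, 1->1; deleted nodes (none); deleted edges (0,1,y2); added nodes (none); added edges (0,1,y3); result: nodes: 0:w, 1:w edges: (0,1,y3)
branch 2: already at the common graph (0 steps)
common:
nodes: 0:w, 1:w
edges: (0,1,y3)


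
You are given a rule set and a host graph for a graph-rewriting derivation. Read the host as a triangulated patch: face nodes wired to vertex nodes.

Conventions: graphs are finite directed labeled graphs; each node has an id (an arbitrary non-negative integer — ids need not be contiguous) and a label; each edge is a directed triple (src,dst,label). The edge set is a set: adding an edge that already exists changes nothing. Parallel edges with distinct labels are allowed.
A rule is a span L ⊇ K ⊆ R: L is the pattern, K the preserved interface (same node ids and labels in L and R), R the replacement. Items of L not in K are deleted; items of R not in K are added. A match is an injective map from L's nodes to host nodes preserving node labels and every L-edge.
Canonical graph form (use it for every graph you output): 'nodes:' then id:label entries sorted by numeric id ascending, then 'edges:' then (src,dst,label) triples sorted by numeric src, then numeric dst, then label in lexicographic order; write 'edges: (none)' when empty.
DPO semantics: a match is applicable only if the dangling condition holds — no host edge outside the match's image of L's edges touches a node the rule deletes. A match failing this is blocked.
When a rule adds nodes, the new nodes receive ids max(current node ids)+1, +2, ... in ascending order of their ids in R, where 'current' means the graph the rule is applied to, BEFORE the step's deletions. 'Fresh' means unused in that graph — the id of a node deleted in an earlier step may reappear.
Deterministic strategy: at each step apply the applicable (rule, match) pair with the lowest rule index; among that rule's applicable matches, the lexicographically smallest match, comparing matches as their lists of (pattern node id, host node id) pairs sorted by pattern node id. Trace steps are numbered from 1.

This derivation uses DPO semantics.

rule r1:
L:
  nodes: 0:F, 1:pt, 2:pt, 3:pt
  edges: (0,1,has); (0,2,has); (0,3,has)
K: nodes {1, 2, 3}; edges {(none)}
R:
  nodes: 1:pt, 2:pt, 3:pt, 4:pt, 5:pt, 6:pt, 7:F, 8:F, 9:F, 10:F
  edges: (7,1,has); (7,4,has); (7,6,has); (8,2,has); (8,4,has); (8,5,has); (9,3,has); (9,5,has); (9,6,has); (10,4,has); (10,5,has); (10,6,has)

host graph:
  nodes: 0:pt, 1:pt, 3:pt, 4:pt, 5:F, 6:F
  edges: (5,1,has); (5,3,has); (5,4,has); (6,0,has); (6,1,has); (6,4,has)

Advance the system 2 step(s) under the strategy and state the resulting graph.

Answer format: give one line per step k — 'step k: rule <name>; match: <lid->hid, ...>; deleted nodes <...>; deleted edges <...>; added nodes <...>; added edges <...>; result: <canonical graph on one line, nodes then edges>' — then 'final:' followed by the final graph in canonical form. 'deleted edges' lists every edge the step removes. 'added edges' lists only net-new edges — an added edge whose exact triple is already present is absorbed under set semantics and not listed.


step 1: rule r1; match: 0->5, 1->1, 2->3, 3->4; deleted nodes 5; deleted edges (5,1,has); (5,3,has); (5,4,has); added nodes 7, 8, 9, 10, 11, 12, 13; added edges (10,1,has); (10,7,has); (10,9,has); (11,3,has); (11,7,has); (11,8,has); (12,4,has); (12,8,has); (12,9,has); (13,7,has); (13,8,has); (13,9,has); result: nodes: 0:pt, 1:pt, 3:pt, 4:pt, 6:F, 7:pt, 8:pt, 9:pt, 10:F, 11:F, 12:F, 13:F edges: (6,0,has); (6,1,has); (6,4,has); (10,1,has); (10,7,has); (10,9,has); (11,3,has); (11,7,has); (11,8,has); (12,4,has); (12,8,has); (12,9,has); (13,7,has); (13,8,has); (13,9,has)
step 2: rule r1; match: 0->6, 1->0, 2->1, 3->4; deleted nodes 6; deleted edges (6,0,has); (6,1,has); (6,4,has); added nodes 14, 15, 16, 17, 18, 19, 20; added edges (17,0,has); (17,14,has); (17,16,has); (18,1,has); (18,14,has); (18,15,has); (19,4,has); (19,15,has); (19,16,has); (20,14,has); (20,15,has); (20,16,has); result: nodes: 0:pt, 1:pt, 3:pt, 4:pt, 7:pt, 8:pt, 9:pt, 10:F, 11:F, 12:F, 13:F, 14:pt, 15:pt, 16:pt, 17:F, 18:F, 19:F, 20:F edges: (10,1,has); (10,7,has); (10,9,has); (11,3,has); (11,7,has); (11,8,has); (12,4,has); (12,8,has); (12,9,has); (13,7,has); (13,8,has); (13,9,has); (17,0,has); (17,14,has); (17,16,has); (18,1,has); (18,14,has); (18,15,has); (19,4,has); (19,15,has); (19,16,has); (20,14,has); (20,15,has); (20,16,has)
final:
nodes: 0:pt, 1:pt, 3:pt, 4:pt, 7:pt, 8:pt, 9:pt, 10:F, 11:F, 12:F, 13:F, 14:pt, 15:pt, 16:pt, 17:F, 18:F, 19:F, 20:F
edges: (10,1,has); (10,7,has); (10,9,has); (11,3,has); (11,7,has); (11,8,has); (12,4,has); (12,8,has); (12,9,has); (13,7,has); (13,8,has); (13,9,has); (17,0,has); (17,14,has); (17,16,has); (18,1,has); (18,14,has); (18,15,has); (19,4,has); (19,15,has); (19,16,has); (20,14,has); (20,15,has); (20,16,has)


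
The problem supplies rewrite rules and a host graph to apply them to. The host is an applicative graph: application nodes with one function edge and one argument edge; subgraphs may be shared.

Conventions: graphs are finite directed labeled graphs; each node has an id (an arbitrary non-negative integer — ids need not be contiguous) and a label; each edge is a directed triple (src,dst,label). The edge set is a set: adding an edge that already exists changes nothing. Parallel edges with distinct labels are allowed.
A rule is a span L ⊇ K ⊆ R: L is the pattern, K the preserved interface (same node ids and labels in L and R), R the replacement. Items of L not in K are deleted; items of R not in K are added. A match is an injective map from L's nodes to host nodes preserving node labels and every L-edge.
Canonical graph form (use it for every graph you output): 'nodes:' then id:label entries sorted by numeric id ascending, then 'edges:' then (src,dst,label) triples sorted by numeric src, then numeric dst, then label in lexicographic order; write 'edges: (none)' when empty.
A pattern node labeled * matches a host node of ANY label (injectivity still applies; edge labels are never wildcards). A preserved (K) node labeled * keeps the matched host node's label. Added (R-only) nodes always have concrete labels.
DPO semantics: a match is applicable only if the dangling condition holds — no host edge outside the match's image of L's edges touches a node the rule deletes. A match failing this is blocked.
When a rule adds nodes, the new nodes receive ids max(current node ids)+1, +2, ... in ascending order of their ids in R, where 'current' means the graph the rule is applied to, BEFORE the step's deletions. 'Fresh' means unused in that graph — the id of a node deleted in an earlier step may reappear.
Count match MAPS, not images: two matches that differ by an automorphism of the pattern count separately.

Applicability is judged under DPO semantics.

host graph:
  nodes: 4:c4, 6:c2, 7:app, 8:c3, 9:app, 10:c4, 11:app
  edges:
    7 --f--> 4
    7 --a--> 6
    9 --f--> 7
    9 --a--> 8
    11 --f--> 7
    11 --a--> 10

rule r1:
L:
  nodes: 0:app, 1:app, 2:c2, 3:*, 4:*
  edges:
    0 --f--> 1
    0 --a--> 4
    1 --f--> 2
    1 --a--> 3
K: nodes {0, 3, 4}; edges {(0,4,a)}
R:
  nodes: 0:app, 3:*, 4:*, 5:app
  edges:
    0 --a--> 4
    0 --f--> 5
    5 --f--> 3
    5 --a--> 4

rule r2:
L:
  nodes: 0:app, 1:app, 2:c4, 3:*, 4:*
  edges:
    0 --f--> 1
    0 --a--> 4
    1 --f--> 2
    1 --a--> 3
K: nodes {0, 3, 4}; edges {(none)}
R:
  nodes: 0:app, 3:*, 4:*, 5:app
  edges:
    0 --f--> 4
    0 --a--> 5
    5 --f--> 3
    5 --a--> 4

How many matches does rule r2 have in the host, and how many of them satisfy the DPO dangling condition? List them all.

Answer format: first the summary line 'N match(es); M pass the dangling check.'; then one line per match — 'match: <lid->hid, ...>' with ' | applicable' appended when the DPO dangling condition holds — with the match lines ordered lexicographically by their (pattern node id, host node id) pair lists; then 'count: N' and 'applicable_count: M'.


2 match(es); 0 pass the dangling check.
match: 0->9, 1->7, 2->4, 3->6, 4->8
match: 0->11, 1->7, 2->4, 3->6, 4->10
count: 2
applicable_count: 0


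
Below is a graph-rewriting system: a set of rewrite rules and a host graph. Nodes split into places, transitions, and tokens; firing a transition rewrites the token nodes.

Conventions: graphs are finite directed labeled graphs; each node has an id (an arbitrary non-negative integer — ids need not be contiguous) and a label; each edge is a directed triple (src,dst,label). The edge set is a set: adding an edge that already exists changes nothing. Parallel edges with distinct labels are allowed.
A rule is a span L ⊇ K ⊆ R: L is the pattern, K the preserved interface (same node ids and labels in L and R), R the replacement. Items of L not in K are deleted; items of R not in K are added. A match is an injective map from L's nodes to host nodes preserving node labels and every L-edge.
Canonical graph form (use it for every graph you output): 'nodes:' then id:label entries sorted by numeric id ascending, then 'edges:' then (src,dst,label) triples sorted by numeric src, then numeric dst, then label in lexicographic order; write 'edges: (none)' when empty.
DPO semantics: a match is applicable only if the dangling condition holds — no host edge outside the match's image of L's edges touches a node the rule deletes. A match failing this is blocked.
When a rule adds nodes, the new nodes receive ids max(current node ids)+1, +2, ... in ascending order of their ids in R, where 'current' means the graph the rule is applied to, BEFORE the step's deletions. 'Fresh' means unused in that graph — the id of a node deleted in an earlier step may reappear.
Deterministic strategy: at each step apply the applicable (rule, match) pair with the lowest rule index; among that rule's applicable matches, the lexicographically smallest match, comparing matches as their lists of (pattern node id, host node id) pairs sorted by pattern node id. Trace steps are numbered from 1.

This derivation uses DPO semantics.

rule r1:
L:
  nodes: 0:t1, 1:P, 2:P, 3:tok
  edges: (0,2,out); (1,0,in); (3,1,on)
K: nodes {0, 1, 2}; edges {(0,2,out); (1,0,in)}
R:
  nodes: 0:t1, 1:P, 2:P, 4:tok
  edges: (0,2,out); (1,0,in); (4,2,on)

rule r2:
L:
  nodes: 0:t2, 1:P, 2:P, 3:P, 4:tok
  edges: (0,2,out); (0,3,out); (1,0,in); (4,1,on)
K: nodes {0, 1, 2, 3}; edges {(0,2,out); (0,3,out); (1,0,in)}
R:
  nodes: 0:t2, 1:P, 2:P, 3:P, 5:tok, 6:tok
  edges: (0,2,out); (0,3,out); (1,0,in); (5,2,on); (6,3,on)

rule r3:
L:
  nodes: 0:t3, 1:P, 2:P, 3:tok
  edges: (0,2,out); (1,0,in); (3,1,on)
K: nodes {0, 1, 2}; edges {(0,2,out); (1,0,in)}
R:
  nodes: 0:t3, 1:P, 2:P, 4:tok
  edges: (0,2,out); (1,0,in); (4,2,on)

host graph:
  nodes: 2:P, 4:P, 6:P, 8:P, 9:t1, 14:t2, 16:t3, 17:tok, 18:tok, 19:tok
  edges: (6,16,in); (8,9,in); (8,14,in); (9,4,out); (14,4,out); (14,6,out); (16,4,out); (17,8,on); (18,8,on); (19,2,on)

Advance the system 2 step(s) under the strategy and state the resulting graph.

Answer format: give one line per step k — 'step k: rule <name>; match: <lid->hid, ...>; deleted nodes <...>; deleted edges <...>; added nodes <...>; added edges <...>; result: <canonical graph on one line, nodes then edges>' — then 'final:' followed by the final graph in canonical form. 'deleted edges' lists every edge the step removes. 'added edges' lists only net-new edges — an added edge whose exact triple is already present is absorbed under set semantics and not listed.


step 1: rule r1; match: 0->9, 1->8, 2->4, 3->17; deleted nodes 17; deleted edges (17,8,on); added nodes 20; added edges (20,4,on); result: nodes: 2:P, 4:P, 6:P, 8:P, 9:t1, 14:t2, 16:t3, 18:tok, 19:tok, 20:tok edges: (6,16,in); (8,9,in); (8,14,in); (9,4,out); (14,4,out); (14,6,out); (16,4,out); (18,8,on); (19,2,on); (20,4,on)
step 2: rule r1; match: 0->9, 1->8, 2->4, 3->18; deleted nodes 18; deleted edges (18,8,on); added nodes 21; added edges (21,4,on); result: nodes: 2:P, 4:P, 6:P, 8:P, 9:t1, 14:t2, 16:t3, 19:tok, 20:tok, 21:tok edges: (6,16,in); (8,9,in); (8,14,in); (9,4,out); (14,4,out); (14,6,out); (16,4,out); (19,2,on); (20,4,on); (21,4,on)
final:
nodes: 2:P, 4:P, 6:P, 8:P, 9:t1, 14:t2, 16:t3, 19:tok, 20:tok, 21:tok
edges: (6,16,in); (8,9,in); (8,14,in); (9,4,out); (14,4,out); (14,6,out); (16,4,out); (19,2,on); (20,4,on); (21,4,on)


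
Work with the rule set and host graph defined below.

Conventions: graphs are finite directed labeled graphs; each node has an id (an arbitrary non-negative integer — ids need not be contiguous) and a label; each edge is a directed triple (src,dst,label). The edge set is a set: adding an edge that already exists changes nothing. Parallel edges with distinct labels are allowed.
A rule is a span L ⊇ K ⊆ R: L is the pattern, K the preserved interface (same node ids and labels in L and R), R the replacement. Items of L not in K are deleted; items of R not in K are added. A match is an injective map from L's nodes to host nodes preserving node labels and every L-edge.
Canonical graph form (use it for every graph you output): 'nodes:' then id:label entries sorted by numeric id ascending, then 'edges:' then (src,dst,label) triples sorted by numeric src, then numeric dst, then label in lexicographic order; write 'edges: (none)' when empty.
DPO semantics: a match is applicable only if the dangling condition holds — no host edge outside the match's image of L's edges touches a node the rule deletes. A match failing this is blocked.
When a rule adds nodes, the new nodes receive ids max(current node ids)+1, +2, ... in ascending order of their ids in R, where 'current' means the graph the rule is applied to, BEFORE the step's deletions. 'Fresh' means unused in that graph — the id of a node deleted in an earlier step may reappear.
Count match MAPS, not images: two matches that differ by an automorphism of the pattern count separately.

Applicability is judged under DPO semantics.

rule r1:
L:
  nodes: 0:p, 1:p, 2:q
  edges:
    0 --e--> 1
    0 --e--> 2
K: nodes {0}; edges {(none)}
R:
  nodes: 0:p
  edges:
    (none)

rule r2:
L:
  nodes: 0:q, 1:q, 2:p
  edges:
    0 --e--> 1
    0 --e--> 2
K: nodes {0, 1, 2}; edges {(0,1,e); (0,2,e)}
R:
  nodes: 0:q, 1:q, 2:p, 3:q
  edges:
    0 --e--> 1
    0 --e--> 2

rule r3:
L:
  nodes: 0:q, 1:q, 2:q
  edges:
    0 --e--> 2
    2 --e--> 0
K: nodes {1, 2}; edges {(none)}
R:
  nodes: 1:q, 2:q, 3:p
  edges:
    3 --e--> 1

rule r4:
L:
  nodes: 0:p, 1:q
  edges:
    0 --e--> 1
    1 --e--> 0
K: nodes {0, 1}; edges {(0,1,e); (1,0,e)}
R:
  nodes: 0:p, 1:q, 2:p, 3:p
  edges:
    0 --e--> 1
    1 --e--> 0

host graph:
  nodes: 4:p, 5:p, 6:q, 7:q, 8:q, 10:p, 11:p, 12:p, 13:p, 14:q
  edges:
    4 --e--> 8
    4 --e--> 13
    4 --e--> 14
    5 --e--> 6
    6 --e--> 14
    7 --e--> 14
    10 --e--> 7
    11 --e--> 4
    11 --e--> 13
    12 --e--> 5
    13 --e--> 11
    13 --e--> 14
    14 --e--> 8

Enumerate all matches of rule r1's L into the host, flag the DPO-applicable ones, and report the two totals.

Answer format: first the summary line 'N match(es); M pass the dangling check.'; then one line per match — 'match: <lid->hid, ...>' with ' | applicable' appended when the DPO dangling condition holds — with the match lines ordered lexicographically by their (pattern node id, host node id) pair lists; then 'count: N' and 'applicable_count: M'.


3 match(es); 0 pass the dangling check.
match: 0->4, 1->13, 2->8
match: 0->4, 1->13, 2->14
match: 0->13, 1->11, 2->14
count: 3
applicable_count: 0


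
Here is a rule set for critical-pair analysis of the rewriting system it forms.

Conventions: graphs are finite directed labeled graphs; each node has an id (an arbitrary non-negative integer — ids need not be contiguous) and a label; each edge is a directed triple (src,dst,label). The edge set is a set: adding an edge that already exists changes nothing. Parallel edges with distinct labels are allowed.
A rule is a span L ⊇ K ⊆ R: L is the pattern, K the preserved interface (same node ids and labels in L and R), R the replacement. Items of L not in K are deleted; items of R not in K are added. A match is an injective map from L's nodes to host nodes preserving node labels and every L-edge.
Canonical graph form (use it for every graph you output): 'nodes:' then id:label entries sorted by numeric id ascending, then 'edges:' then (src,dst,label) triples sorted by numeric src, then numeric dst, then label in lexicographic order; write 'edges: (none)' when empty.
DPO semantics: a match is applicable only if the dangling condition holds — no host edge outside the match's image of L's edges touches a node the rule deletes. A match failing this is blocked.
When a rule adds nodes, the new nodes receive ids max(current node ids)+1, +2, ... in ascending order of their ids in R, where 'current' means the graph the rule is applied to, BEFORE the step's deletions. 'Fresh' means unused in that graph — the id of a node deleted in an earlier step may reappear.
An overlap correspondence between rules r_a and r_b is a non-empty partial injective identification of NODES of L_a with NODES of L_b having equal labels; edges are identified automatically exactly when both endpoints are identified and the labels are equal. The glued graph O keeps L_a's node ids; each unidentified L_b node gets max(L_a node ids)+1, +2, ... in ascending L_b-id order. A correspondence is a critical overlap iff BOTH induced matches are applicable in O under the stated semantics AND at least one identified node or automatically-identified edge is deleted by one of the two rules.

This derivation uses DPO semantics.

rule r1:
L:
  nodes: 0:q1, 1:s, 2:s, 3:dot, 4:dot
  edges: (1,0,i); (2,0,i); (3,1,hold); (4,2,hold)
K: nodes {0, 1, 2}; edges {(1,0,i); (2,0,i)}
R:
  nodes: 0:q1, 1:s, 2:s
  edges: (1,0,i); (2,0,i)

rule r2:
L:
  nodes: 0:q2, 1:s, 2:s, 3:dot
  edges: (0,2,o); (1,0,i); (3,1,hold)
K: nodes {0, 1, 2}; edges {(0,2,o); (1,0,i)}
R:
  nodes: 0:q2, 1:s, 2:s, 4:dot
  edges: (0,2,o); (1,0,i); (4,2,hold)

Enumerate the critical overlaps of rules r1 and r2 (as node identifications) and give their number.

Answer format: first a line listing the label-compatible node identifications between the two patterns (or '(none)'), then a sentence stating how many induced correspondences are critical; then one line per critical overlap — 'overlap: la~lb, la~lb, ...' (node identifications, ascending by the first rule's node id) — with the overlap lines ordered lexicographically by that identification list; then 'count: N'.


label-compatible node identifications between L(r1) and L(r2): 1~1, 1~2, 2~1, 2~2, 3~3, 4~3
4 of the induced correspondences are critical overlaps of r1 and r2.
overlap: 1~1, 2~2, 3~3
overlap: 1~1, 3~3
overlap: 1~2, 2~1, 4~3
overlap: 2~1, 4~3
count: 4


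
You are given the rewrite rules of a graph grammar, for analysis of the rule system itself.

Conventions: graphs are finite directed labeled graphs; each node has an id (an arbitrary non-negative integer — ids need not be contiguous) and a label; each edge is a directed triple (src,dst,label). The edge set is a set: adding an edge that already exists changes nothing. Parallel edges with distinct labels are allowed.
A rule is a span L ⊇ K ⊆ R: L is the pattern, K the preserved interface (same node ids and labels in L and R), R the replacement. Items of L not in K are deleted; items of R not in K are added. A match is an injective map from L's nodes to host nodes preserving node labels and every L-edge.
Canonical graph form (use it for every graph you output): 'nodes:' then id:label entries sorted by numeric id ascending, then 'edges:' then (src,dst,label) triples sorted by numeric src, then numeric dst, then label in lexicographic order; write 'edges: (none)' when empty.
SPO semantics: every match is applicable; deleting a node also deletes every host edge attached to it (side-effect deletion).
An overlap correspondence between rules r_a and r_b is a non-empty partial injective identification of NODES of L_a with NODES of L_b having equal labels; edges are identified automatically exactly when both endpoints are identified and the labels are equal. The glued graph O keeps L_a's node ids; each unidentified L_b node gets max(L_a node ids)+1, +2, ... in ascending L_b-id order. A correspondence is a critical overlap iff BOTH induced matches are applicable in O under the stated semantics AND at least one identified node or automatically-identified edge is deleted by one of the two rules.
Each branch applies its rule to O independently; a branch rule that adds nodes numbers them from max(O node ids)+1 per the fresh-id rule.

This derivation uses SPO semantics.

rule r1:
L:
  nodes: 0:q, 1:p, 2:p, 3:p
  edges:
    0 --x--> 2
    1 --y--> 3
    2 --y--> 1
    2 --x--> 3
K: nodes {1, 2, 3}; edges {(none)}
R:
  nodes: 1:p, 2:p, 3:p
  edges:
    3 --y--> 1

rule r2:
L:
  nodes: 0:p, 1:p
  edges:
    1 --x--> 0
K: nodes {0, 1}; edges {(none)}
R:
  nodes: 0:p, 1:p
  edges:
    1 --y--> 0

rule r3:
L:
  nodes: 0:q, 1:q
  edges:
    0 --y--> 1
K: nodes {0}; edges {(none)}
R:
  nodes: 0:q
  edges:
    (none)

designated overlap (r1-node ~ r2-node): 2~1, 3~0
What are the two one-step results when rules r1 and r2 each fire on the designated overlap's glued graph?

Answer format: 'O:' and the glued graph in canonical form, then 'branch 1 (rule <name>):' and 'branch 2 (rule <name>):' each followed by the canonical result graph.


O:
nodes: 0:q, 1:p, 2:p, 3:p
edges: (0,2,x); (1,3,y); (2,1,y); (2,3,x)
branch 1 (rule r1):
nodes: 1:p, 2:p, 3:p
edges: (3,1,y)
branch 2 (rule r2):
nodes: 0:q, 1:p, 2:p, 3:p
edges: (0,2,x); (1,3,y); (2,1,y); (2,3,y)


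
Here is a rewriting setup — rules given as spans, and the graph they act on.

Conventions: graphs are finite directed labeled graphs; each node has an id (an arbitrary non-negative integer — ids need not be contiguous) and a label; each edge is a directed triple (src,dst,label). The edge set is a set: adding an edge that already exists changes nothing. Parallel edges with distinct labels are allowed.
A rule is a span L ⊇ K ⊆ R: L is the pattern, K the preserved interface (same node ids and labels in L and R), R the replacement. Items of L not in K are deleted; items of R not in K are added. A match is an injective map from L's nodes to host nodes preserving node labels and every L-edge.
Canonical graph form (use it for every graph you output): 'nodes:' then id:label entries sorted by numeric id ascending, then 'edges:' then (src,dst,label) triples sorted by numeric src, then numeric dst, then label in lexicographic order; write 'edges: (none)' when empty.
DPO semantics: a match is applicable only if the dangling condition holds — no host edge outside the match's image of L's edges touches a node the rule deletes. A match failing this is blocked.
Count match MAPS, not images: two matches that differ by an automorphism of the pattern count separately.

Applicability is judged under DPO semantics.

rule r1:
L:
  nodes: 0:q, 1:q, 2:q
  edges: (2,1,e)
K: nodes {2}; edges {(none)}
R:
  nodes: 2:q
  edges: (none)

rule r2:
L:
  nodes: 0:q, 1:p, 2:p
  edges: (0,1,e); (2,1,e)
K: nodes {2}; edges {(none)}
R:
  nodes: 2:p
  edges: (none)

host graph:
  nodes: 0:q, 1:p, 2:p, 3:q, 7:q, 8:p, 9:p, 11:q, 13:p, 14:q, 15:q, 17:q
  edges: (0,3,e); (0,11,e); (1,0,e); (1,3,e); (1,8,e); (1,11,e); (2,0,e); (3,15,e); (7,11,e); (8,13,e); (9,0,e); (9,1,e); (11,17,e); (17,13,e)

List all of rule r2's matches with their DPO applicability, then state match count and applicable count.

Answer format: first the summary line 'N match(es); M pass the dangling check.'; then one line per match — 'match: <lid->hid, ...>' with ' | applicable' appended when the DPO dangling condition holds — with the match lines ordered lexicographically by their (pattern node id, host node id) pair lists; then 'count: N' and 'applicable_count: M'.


1 match(es); 0 pass the dangling check.
match: 0->17, 1->13, 2->8
count: 1
applicable_count: 0


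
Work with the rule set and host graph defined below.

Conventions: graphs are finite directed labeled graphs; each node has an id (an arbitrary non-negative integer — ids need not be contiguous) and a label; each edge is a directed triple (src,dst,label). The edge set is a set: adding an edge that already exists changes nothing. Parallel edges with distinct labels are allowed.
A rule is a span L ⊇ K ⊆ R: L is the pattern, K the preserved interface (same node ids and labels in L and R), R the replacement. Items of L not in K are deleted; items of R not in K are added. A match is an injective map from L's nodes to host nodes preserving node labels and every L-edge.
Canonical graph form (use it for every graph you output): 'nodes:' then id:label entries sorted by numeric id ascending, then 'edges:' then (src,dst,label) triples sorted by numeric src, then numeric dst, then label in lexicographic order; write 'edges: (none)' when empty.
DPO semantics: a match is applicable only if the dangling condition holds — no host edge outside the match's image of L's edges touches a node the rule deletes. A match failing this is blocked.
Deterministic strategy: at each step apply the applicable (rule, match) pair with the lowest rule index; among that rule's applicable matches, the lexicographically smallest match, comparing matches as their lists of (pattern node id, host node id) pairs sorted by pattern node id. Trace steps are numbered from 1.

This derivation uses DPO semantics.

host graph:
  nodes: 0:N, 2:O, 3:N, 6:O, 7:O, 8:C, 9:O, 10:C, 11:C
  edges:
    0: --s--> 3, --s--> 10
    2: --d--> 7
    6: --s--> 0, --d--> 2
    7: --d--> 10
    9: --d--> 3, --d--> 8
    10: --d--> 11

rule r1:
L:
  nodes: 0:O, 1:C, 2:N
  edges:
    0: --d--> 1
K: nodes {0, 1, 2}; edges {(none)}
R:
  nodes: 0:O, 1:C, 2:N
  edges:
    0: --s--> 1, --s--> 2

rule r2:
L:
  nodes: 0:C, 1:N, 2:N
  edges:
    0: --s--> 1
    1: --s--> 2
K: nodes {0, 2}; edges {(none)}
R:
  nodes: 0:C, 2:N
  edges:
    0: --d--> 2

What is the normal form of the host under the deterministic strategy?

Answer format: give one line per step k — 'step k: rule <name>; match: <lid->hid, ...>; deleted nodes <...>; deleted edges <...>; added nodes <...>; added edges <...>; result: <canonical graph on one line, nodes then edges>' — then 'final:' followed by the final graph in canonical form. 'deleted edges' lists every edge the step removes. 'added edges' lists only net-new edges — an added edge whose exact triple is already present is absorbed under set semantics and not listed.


step 1: rule r1; match: 0->7, 1->10, 2->0; deleted nodes (none); deleted edges (7,10,d); added nodes (none); added edges (7,0,s); (7,10,s); result: nodes: 0:N, 2:O, 3:N, 6:O, 7:O, 8:C, 9:O, 10:C, 11:C edges: (0,3,s); (0,10,s); (2,7,d); (6,0,s); (6,2,d); (7,0,s); (7,10,s); (9,3,d); (9,8,d); (10,11,d)
step 2: rule r1; match: 0->9, 1->8, 2->0; deleted nodes (none); deleted edges (9,8,d); added nodes (none); added edges (9,0,s); (9,8,s); result: nodes: 0:N, 2:O, 3:N, 6:O, 7:O, 8:C, 9:O, 10:C, 11:C edges: (0,3,s); (0,10,s); (2,7,d); (6,0,s); (6,2,d); (7,0,s); (7,10,s); (9,0,s); (9,3,d); (9,8,s); (10,11,d)
final:
nodes: 0:N, 2:O, 3:N, 6:O, 7:O, 8:C, 9:O, 10:C, 11:C
edges: (0,3,s); (0,10,s); (2,7,d); (6,0,s); (6,2,d); (7,0,s); (7,10,s); (9,0,s); (9,3,d); (9,8,s); (10,11,d)


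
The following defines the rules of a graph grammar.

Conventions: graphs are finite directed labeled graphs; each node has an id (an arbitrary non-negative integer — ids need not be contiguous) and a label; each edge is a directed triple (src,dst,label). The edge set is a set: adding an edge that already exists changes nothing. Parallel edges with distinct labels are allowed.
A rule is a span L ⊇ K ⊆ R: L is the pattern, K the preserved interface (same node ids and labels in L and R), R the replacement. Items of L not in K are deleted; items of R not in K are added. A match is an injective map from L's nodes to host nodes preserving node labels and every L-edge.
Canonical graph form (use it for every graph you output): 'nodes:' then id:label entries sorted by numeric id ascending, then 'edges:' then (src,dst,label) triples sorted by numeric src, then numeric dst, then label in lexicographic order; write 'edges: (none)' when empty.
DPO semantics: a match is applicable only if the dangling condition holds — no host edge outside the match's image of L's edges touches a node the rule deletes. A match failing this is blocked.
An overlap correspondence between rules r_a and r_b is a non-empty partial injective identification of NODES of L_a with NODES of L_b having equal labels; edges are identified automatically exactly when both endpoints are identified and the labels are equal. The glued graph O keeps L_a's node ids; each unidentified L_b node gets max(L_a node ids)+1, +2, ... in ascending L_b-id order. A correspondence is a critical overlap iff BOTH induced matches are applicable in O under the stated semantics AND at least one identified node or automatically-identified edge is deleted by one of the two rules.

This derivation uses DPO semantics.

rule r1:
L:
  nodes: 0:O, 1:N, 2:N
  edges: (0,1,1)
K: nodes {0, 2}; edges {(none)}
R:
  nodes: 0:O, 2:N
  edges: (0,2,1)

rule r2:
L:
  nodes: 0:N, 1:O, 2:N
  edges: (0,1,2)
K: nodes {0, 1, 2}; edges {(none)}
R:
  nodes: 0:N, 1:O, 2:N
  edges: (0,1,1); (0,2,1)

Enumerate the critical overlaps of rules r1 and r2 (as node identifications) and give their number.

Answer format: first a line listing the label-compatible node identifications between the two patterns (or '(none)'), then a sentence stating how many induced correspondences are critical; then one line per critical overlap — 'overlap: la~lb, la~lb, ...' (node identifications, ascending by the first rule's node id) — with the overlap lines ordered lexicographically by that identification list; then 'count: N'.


label-compatible node identifications between L(r1) and L(r2): 0~1, 1~0, 1~2, 2~0, 2~2
4 of the induced correspondences are critical overlaps of r1 and r2.
overlap: 0~1, 1~2
overlap: 0~1, 1~2, 2~0
overlap: 1~2
overlap: 1~2, 2~0
count: 4


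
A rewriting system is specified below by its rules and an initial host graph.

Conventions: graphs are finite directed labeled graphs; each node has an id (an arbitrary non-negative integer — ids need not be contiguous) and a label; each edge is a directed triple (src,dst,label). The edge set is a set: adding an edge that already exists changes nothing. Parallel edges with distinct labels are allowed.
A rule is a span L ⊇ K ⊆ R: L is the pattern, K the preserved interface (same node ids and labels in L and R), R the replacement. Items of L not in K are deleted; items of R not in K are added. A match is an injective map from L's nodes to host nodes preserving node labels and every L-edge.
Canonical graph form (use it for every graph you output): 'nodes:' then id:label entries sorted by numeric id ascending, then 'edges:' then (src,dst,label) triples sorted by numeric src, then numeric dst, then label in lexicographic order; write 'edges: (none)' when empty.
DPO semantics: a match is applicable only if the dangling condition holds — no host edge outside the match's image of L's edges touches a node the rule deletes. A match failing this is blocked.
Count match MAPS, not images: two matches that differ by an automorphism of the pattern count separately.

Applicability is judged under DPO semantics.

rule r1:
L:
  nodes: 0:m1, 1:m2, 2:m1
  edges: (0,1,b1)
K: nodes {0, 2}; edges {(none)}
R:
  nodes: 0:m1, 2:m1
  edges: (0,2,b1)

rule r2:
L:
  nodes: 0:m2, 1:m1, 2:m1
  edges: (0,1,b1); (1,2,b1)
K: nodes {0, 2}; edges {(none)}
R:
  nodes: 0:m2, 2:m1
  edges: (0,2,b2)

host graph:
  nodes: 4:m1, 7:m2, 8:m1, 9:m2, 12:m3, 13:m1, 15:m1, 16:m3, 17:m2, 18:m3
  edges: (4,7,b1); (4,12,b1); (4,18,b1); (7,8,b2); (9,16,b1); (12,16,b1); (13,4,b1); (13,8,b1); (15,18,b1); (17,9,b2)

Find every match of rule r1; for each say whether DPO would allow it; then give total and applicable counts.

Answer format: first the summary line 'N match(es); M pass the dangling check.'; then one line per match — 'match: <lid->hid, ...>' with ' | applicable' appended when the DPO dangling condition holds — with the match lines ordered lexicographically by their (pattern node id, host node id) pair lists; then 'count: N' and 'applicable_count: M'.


3 match(es); 0 pass the dangling check.
match: 0->4, 1->7, 2->8
match: 0->4, 1->7, 2->13
match: 0->4, 1->7, 2->15
count: 3
applicable_count: 0


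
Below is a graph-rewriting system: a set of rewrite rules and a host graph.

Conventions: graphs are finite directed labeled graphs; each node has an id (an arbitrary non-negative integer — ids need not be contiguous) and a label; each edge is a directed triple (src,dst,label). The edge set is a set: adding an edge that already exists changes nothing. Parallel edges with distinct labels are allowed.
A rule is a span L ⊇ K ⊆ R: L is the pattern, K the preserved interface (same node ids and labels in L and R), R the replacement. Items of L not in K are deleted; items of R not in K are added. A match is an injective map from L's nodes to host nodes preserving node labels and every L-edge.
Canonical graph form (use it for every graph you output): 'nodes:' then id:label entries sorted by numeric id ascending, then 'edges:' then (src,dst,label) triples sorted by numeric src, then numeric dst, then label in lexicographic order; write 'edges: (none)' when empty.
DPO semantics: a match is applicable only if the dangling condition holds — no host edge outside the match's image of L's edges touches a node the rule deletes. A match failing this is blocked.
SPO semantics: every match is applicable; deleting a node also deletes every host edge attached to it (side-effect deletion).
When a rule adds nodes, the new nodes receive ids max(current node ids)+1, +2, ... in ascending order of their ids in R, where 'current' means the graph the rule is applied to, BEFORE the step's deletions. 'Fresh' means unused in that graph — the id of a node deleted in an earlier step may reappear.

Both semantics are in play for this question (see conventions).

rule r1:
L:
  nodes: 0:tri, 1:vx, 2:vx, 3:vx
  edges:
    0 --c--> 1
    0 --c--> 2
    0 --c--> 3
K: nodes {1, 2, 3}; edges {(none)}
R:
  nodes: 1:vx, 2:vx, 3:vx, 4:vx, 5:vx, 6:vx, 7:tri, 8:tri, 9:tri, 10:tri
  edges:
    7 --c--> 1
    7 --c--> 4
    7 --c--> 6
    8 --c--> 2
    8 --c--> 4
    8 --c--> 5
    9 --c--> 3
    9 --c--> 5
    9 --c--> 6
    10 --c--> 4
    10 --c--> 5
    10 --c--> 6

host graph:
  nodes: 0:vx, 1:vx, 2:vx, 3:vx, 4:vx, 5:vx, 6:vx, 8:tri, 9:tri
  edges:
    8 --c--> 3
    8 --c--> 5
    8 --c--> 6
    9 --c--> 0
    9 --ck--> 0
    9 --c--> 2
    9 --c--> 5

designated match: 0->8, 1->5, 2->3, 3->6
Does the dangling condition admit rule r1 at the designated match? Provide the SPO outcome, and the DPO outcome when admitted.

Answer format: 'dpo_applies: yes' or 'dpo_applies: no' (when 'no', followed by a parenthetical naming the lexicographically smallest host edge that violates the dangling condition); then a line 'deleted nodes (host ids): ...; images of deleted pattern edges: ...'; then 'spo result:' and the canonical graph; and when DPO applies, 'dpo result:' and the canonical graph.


dpo_applies: yes
deleted nodes (host ids): 8; images of deleted pattern edges: (8,3,c); (8,5,c); (8,6,c)
spo result:
nodes: 0:vx, 1:vx, 2:vx, 3:vx, 4:vx, 5:vx, 6:vx, 9:tri, 10:vx, 11:vx, 12:vx, 13:tri, 14:tri, 15:tri, 16:tri
edges: (9,0,c); (9,0,ck); (9,2,c); (9,5,c); (13,5,c); (13,10,c); (13,12,c); (14,3,c); (14,10,c); (14,11,c); (15,6,c); (15,11,c); (15,12,c); (16,10,c); (16,11,c); (16,12,c)
dpo result:
nodes: 0:vx, 1:vx, 2:vx, 3:vx, 4:vx, 5:vx, 6:vx, 9:tri, 10:vx, 11:vx, 12:vx, 13:tri, 14:tri, 15:tri, 16:tri
edges: (9,0,c); (9,0,ck); (9,2,c); (9,5,c); (13,5,c); (13,10,c); (13,12,c); (14,3,c); (14,10,c); (14,11,c); (15,6,c); (15,11,c); (15,12,c); (16,10,c); (16,11,c); (16,12,c)
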